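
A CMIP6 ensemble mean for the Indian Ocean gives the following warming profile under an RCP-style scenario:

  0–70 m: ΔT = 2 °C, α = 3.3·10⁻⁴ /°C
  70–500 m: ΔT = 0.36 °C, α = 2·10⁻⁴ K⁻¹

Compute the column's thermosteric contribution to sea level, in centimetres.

Layer 1: 2 × 3.3×10⁻⁴ × 70 = 0.04620 m
430 × 2×10⁻⁴ × 0.36 = 0.03096 m
Δh = 0.04620 + 0.03096 = 0.07716 m

about 7.72 cm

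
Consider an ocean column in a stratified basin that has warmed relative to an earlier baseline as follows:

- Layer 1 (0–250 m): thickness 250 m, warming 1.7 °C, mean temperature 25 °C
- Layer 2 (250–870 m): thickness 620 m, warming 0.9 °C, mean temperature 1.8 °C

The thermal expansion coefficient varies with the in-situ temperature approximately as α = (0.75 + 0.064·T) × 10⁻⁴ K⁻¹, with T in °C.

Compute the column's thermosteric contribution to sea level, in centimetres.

14.8 cm

Layer 1: α = (0.75 + 0.064×25)×10⁻⁴ = 2.35×10⁻⁴ K⁻¹
Layer 2: α = (0.75 + 0.064×1.8)×10⁻⁴ = 0.8652×10⁻⁴ K⁻¹
0–250 m: 2.35×10⁻⁴ × 1.7 × 250 = 0.099875 m
250–870 m: 620 × 0.9 × 0.8652×10⁻⁴ = 0.04827816 m
Δh = 0.099875 + 0.04827816 = 0.14815316 m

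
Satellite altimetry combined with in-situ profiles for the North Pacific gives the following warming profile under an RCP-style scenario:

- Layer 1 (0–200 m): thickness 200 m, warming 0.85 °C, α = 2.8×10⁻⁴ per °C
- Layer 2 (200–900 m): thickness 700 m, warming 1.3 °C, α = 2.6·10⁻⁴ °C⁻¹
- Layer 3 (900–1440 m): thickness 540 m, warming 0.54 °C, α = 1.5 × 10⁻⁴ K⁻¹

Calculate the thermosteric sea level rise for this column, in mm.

200 × 2.8×10⁻⁴ × 0.85 = 0.04760 m
1.3 × 700 × 2.6×10⁻⁴ = 0.23660 m
900–1440 m: 0.54 × 1.5×10⁻⁴ × 540 = 0.04374 m
Δh = 0.04760 + 0.23660 + 0.04374 = 0.32794 m

Δh ≈ 328 mm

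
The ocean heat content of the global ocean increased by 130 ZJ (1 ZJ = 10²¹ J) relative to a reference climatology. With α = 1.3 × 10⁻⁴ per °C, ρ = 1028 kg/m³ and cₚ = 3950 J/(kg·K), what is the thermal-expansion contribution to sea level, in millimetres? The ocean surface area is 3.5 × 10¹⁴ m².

12 mm

Per unit area: Q = 130×10²¹ / (3.5×10¹⁴) ≈ 3.714×10⁸ J/m²
Δh = αQ/(ρcₚ) = 1.3×10⁻⁴ × 3.714×10⁸ / (1028 × 3950) ≈ 0.01189 m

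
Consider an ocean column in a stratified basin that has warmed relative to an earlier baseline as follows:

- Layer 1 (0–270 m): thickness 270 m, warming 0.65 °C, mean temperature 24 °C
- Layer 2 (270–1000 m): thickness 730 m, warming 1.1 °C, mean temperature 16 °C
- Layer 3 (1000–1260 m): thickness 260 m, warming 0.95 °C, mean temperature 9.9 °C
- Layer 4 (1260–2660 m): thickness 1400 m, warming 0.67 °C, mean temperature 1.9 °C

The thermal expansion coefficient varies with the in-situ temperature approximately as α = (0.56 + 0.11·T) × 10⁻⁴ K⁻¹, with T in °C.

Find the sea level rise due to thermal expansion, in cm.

Layer 1: α = (0.56 + 0.11×24)×10⁻⁴ = 3.2×10⁻⁴ K⁻¹
Layer 2: α = (0.56 + 0.11×16)×10⁻⁴ = 2.32×10⁻⁴ K⁻¹
Layer 3: α = (0.56 + 0.11×9.9)×10⁻⁴ = 1.649×10⁻⁴ K⁻¹
Layer 4: α = (0.56 + 0.11×1.9)×10⁻⁴ = 0.769×10⁻⁴ K⁻¹
Layer 1: 270 × 0.65 × 3.2×10⁻⁴ = 0.05616 m
2.32×10⁻⁴ × 1.1 × 730 = 0.186296 m
1000–1260 m: 0.95 × 1.649×10⁻⁴ × 260 = 0.0407303 m
1400 × 0.769×10⁻⁴ × 0.67 = 0.0721322 m
Δh = 0.05616 + 0.186296 + 0.0407303 + 0.0721322 = 0.3553185 m

35.5 cm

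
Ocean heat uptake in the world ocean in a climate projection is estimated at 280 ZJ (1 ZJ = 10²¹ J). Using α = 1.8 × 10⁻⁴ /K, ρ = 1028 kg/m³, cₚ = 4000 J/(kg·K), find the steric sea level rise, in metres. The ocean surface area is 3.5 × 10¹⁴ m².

Δh = 0.035 m

Per unit area: Q = 280×10²¹ / (3.5×10¹⁴) = 8×10⁸ J/m²
Δh = αQ/(ρcₚ) = 1.8×10⁻⁴ × 8×10⁸ / (1028 × 4000) ≈ 0.035019 m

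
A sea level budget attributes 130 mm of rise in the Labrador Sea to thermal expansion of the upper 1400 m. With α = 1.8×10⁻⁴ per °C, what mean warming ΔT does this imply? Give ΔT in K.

ΔT ≈ 0.52 K

ΔT = Δh/(αH) = 0.13 / (1.8×10⁻⁴ × 1400) ≈ 0.5159 K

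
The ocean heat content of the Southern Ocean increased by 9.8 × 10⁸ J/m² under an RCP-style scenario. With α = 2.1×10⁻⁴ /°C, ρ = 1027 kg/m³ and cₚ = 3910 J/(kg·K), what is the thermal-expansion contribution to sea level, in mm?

Δh = 51.3 mm

Δh = αQ/(ρcₚ) = 2.1×10⁻⁴ × 9.8×10⁸ / (1027 × 3910) ≈ 0.051251 m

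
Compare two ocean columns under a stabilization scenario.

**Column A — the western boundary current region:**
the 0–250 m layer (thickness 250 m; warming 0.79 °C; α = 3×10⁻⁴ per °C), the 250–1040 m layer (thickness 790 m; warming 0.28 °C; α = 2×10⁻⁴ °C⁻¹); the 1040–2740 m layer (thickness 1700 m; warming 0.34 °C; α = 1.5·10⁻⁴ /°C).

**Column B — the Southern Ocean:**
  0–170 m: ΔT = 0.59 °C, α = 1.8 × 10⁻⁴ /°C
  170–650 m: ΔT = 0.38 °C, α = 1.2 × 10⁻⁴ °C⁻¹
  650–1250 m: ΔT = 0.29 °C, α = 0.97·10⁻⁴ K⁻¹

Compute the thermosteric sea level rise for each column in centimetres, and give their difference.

A 3×10⁻⁴ × 250 × 0.79 = 0.05925 m
A 0.28 × 2×10⁻⁴ × 790 = 0.04424 m
A Layer 3: 1.5×10⁻⁴ × 0.34 × 1700 = 0.08670 m
A total: 0.19019 m
B 0–170 m: 170 × 1.8×10⁻⁴ × 0.59 = 0.018054 m
B 170–650 m: 1.2×10⁻⁴ × 480 × 0.38 = 0.021888 m
B Layer 3: 0.29 × 0.97×10⁻⁴ × 600 = 0.016878 m
B total: 0.05682 m
Difference: 0.19019 − 0.05682 = 0.13337 m

A: 19 cm; B: 5.7 cm; difference 13 cm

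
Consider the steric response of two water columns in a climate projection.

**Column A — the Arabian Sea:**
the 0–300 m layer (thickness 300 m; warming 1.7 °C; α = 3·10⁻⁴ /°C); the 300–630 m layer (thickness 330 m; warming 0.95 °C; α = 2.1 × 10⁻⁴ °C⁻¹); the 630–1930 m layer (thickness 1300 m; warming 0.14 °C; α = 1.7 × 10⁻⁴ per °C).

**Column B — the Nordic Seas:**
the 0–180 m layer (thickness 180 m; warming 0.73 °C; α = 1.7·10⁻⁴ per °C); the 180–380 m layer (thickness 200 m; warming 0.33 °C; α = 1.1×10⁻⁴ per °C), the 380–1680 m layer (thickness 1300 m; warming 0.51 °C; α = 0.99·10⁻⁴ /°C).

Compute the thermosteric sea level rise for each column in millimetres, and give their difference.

A: 250 mm; B: 95 mm; difference 150 mm

A 1.7 × 3×10⁻⁴ × 300 = 0.15300 m
A Layer 2: 330 × 0.95 × 2.1×10⁻⁴ = 0.065835 m
A 630–1930 m: 1.7×10⁻⁴ × 0.14 × 1300 = 0.03094 m
A total: 0.249775 m
B 0–180 m: 1.7×10⁻⁴ × 180 × 0.73 = 0.022338 m
B 180–380 m: 1.1×10⁻⁴ × 0.33 × 200 = 0.00726 m
B Layer 3: 0.51 × 0.99×10⁻⁴ × 1300 = 0.065637 m
B total: 0.095235 m
Difference: 0.249775 − 0.095235 = 0.15454 m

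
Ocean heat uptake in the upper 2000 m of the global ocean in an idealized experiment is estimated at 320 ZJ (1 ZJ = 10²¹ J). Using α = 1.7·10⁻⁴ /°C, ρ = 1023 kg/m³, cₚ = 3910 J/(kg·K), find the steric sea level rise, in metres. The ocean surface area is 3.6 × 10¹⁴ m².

Per unit area: Q = 320×10²¹ / (3.6×10¹⁴) ≈ 8.889×10⁸ J/m²
Δh = αQ/(ρcₚ) = 1.7×10⁻⁴ × 8.889×10⁸ / (1023 × 3910) ≈ 0.037779 m

0.0378 m of thermosteric rise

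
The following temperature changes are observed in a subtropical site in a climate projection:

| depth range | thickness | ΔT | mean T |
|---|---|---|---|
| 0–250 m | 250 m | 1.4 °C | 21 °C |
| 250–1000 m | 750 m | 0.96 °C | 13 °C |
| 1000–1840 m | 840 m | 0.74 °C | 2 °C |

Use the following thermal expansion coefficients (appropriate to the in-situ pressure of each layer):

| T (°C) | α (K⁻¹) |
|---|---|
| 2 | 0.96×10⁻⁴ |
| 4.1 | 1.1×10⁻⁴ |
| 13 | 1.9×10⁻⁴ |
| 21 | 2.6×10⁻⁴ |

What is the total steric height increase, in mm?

about 287 mm

Layer 1 at 21 °C → α = 2.6×10⁻⁴ K⁻¹
Layer 2 at 13 °C → α = 1.9×10⁻⁴ K⁻¹
Layer 3 at 2 °C → α = 0.96×10⁻⁴ K⁻¹
0–250 m: 250 × 1.4 × 2.6×10⁻⁴ = 0.09100 m
1.9×10⁻⁴ × 0.96 × 750 = 0.13680 m
1000–1840 m: 0.96×10⁻⁴ × 840 × 0.74 = 0.0596736 m
Δh = 0.09100 + 0.13680 + 0.0596736 = 0.2874736 m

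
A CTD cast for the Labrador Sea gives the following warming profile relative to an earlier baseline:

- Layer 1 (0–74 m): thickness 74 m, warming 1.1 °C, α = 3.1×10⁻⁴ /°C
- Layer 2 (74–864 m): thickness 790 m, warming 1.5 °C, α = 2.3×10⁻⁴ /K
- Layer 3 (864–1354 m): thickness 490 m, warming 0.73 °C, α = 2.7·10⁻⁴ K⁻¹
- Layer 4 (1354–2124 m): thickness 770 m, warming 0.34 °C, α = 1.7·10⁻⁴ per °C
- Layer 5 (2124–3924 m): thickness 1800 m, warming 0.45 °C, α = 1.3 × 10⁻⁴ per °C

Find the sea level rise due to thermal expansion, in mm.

540 mm of thermosteric rise

0–74 m: 74 × 3.1×10⁻⁴ × 1.1 = 0.025234 m
Layer 2: 2.3×10⁻⁴ × 790 × 1.5 = 0.27255 m
864–1354 m: 490 × 2.7×10⁻⁴ × 0.73 = 0.096579 m
1354–2124 m: 0.34 × 770 × 1.7×10⁻⁴ = 0.044506 m
1800 × 0.45 × 1.3×10⁻⁴ = 0.10530 m
Δh = 0.025234 + 0.27255 + 0.096579 + 0.044506 + 0.10530 = 0.544169 m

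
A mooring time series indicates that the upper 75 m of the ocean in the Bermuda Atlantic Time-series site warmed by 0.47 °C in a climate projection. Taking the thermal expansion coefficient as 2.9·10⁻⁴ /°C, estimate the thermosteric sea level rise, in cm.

Δh = αΔT·H = 2.9×10⁻⁴ × 0.47 × 75 = 0.0102225 m

1.02 cm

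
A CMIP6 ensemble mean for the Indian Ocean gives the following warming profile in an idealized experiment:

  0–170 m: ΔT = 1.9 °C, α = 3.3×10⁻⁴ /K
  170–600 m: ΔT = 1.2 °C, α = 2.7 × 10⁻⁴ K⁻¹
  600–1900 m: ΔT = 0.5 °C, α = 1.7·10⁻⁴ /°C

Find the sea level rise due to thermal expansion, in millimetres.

Δh = 356 mm

0–170 m: 1.9 × 3.3×10⁻⁴ × 170 = 0.10659 m
Layer 2: 1.2 × 430 × 2.7×10⁻⁴ = 0.13932 m
Layer 3: 1.7×10⁻⁴ × 1300 × 0.5 = 0.11050 m
Δh = 0.10659 + 0.13932 + 0.11050 = 0.35641 m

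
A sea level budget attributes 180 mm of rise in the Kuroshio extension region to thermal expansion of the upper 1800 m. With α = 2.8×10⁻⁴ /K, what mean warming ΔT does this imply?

ΔT = Δh/(αH) = 0.18 / (2.8×10⁻⁴ × 1800) ≈ 0.3571 °C

0.357 °C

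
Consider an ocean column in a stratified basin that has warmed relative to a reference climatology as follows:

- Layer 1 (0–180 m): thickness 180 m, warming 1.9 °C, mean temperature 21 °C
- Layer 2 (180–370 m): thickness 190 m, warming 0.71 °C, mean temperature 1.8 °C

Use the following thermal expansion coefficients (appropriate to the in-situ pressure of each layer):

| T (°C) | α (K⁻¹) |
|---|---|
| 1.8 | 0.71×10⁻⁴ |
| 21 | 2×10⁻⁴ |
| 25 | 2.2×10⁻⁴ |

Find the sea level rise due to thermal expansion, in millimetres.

about 78.0 mm

Layer 1 at 21 °C → α = 2×10⁻⁴ K⁻¹
Layer 2 at 1.8 °C → α = 0.71×10⁻⁴ K⁻¹
2×10⁻⁴ × 1.9 × 180 = 0.06840 m
0.71 × 0.71×10⁻⁴ × 190 = 0.0095779 m
Δh = 0.06840 + 0.0095779 = 0.0779779 m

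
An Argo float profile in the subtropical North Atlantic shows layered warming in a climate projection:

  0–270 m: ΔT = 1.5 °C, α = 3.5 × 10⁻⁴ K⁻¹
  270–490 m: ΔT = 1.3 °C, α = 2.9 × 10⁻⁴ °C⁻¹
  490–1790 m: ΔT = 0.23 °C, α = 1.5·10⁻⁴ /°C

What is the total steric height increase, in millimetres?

Δh = 270 mm

Layer 1: 270 × 1.5 × 3.5×10⁻⁴ = 0.14175 m
220 × 2.9×10⁻⁴ × 1.3 = 0.08294 m
490–1790 m: 0.23 × 1.5×10⁻⁴ × 1300 = 0.04485 m
Δh = 0.14175 + 0.08294 + 0.04485 = 0.26954 m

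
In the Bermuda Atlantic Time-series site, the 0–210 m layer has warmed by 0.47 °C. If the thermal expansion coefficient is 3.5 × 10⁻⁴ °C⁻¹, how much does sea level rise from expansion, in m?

0.0345 m of thermosteric rise

Δh = αΔT·H = 3.5×10⁻⁴ × 0.47 × 210 = 0.034545 m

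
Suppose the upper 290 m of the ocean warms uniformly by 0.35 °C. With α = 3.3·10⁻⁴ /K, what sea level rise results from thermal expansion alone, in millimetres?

33.5 mm

Δh = αΔT·H = 3.3×10⁻⁴ × 0.35 × 290 = 0.033495 m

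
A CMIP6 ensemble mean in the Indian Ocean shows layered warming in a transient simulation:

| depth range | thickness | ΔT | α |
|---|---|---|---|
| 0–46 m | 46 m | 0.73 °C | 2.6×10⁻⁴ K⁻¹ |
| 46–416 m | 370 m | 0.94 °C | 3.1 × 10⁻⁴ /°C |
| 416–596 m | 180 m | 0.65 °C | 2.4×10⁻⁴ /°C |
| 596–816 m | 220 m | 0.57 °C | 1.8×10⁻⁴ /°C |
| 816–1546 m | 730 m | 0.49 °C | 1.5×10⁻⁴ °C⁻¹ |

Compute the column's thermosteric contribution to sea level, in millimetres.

221 mm

2.6×10⁻⁴ × 46 × 0.73 = 0.0087308 m
Layer 2: 3.1×10⁻⁴ × 0.94 × 370 = 0.107818 m
Layer 3: 180 × 0.65 × 2.4×10⁻⁴ = 0.02808 m
220 × 1.8×10⁻⁴ × 0.57 = 0.022572 m
816–1546 m: 1.5×10⁻⁴ × 0.49 × 730 = 0.053655 m
Δh = 0.0087308 + 0.107818 + 0.02808 + 0.022572 + 0.053655 = 0.2208558 m ≈ 221 mm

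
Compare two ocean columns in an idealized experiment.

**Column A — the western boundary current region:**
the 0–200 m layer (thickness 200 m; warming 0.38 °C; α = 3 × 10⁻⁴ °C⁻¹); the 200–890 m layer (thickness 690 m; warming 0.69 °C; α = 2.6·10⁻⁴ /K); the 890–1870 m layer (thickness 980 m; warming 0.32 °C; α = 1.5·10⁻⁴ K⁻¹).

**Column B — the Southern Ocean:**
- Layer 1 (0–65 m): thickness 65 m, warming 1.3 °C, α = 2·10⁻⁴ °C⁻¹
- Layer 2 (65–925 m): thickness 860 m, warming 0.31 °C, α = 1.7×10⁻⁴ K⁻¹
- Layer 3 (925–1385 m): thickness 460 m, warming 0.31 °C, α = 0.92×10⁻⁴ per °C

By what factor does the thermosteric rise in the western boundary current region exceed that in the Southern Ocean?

≈ 2.6×

A Layer 1: 3×10⁻⁴ × 200 × 0.38 = 0.02280 m
A 200–890 m: 2.6×10⁻⁴ × 0.69 × 690 = 0.123786 m
A 890–1870 m: 1.5×10⁻⁴ × 980 × 0.32 = 0.04704 m
A total: 0.193626 m
B Layer 1: 65 × 1.3 × 2×10⁻⁴ = 0.01690 m
B Layer 2: 0.31 × 860 × 1.7×10⁻⁴ = 0.045322 m
B Layer 3: 460 × 0.31 × 0.92×10⁻⁴ = 0.0131192 m
B total: 0.0753412 m
Ratio: 0.193626 / 0.0753412 ≈ 2.570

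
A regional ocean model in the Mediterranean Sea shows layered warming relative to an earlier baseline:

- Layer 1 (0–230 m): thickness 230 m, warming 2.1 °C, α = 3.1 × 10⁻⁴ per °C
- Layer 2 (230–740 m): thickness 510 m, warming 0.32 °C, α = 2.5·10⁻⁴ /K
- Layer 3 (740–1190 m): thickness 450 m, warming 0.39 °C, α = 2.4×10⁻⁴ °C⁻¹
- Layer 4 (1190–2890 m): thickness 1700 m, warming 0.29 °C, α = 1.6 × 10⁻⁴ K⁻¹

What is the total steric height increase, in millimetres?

0–230 m: 2.1 × 3.1×10⁻⁴ × 230 = 0.14973 m
Layer 2: 0.32 × 510 × 2.5×10⁻⁴ = 0.04080 m
Layer 3: 0.39 × 2.4×10⁻⁴ × 450 = 0.04212 m
Layer 4: 1.6×10⁻⁴ × 1700 × 0.29 = 0.07888 m
Δh = 0.14973 + 0.04080 + 0.04212 + 0.07888 = 0.31153 m ≈ 312 mm

312 mm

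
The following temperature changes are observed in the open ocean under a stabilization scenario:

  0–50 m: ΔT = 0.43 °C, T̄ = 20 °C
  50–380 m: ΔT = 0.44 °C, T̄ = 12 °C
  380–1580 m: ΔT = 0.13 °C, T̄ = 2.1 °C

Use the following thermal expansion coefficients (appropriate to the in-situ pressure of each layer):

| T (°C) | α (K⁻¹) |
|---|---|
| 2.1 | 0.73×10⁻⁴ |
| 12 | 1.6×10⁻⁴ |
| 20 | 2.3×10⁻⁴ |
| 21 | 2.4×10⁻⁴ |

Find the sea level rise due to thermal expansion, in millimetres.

Δh ≈ 39.6 mm

Layer 1 at 20 °C → α = 2.3×10⁻⁴ K⁻¹
Layer 2 at 12 °C → α = 1.6×10⁻⁴ K⁻¹
Layer 3 at 2.1 °C → α = 0.73×10⁻⁴ K⁻¹
0–50 m: 0.43 × 2.3×10⁻⁴ × 50 = 0.004945 m
1.6×10⁻⁴ × 330 × 0.44 = 0.023232 m
Layer 3: 0.13 × 0.73×10⁻⁴ × 1200 = 0.011388 m
Δh = 0.004945 + 0.023232 + 0.011388 = 0.039565 m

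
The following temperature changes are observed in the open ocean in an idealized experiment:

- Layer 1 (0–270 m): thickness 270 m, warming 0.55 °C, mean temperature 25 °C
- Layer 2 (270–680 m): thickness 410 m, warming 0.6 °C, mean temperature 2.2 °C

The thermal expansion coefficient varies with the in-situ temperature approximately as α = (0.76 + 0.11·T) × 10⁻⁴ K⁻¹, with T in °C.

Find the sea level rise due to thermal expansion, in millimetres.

Layer 1: α = (0.76 + 0.11×25)×10⁻⁴ = 3.51×10⁻⁴ K⁻¹
Layer 2: α = (0.76 + 0.11×2.2)×10⁻⁴ = 1.002×10⁻⁴ K⁻¹
0–270 m: 0.55 × 3.51×10⁻⁴ × 270 = 0.0521235 m
270–680 m: 410 × 1.002×10⁻⁴ × 0.6 = 0.0246492 m
Δh = 0.0521235 + 0.0246492 = 0.0767727 m

76.8 mm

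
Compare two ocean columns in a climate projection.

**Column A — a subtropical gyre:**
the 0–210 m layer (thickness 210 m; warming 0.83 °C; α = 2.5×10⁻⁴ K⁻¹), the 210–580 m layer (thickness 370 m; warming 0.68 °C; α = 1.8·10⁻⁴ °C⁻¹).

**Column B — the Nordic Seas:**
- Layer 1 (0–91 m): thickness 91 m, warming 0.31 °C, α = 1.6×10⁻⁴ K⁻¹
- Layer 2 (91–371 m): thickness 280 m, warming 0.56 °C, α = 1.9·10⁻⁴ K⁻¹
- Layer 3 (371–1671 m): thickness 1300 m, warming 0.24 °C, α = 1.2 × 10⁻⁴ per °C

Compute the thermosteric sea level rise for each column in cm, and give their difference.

A Layer 1: 210 × 0.83 × 2.5×10⁻⁴ = 0.043575 m
A Layer 2: 370 × 1.8×10⁻⁴ × 0.68 = 0.045288 m
A total: 0.088863 m
B Layer 1: 1.6×10⁻⁴ × 91 × 0.31 = 0.0045136 m
B 280 × 0.56 × 1.9×10⁻⁴ = 0.029792 m
B Layer 3: 1.2×10⁻⁴ × 0.24 × 1300 = 0.03744 m
B total: 0.0717456 m
Difference: 0.088863 − 0.0717456 = 0.0171174 m

A: 8.9 cm; B: 7.2 cm; difference 1.7 cm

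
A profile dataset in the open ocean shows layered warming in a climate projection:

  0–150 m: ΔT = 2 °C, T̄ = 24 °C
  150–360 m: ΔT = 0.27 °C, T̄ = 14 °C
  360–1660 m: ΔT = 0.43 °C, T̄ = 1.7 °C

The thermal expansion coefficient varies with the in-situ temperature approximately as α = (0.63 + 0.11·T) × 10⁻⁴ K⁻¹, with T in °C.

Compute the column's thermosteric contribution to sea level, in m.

Layer 1: α = (0.63 + 0.11×24)×10⁻⁴ = 3.27×10⁻⁴ K⁻¹
Layer 2: α = (0.63 + 0.11×14)×10⁻⁴ = 2.17×10⁻⁴ K⁻¹
Layer 3: α = (0.63 + 0.11×1.7)×10⁻⁴ = 0.817×10⁻⁴ K⁻¹
3.27×10⁻⁴ × 150 × 2 = 0.09810 m
210 × 2.17×10⁻⁴ × 0.27 = 0.0123039 m
1300 × 0.43 × 0.817×10⁻⁴ = 0.0456703 m
Δh = 0.09810 + 0.0123039 + 0.0456703 = 0.1560742 m

0.156 m of thermosteric rise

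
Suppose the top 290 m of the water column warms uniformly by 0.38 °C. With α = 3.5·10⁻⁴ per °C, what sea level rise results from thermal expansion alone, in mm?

about 39 mm

Δh = αΔT·H = 3.5×10⁻⁴ × 0.38 × 290 = 0.03857 m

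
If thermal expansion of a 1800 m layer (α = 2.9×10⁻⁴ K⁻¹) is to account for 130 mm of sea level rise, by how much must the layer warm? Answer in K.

ΔT = Δh/(αH) = 0.13 / (2.9×10⁻⁴ × 1800) ≈ 0.2490 K

ΔT ≈ 0.25 K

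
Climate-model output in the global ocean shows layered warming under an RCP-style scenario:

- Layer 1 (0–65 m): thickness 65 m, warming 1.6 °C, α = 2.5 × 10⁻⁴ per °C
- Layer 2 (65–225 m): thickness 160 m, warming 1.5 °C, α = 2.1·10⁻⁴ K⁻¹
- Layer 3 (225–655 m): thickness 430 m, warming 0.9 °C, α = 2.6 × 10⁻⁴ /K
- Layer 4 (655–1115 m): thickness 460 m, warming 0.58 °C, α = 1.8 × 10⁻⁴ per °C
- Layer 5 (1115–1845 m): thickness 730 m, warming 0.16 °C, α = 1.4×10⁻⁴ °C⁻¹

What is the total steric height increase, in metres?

Δh = 0.24 m

65 × 2.5×10⁻⁴ × 1.6 = 0.02600 m
2.1×10⁻⁴ × 160 × 1.5 = 0.05040 m
225–655 m: 2.6×10⁻⁴ × 0.9 × 430 = 0.10062 m
655–1115 m: 0.58 × 1.8×10⁻⁴ × 460 = 0.048024 m
Layer 5: 1.4×10⁻⁴ × 0.16 × 730 = 0.016352 m
Δh = 0.02600 + 0.05040 + 0.10062 + 0.048024 + 0.016352 = 0.241396 m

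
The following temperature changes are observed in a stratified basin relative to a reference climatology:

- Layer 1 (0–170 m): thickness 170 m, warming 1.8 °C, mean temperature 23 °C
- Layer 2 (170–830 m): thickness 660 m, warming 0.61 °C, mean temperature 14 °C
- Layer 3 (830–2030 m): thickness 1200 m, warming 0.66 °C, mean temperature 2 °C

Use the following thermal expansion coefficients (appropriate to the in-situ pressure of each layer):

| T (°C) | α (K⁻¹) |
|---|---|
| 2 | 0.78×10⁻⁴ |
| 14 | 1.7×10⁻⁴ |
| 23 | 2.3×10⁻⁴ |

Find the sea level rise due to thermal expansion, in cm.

Layer 1 at 23 °C → α = 2.3×10⁻⁴ K⁻¹
Layer 2 at 14 °C → α = 1.7×10⁻⁴ K⁻¹
Layer 3 at 2 °C → α = 0.78×10⁻⁴ K⁻¹
Layer 1: 1.8 × 2.3×10⁻⁴ × 170 = 0.07038 m
Layer 2: 660 × 1.7×10⁻⁴ × 0.61 = 0.068442 m
Layer 3: 1200 × 0.66 × 0.78×10⁻⁴ = 0.061776 m
Δh = 0.07038 + 0.068442 + 0.061776 = 0.200598 m

20 cm of thermosteric rise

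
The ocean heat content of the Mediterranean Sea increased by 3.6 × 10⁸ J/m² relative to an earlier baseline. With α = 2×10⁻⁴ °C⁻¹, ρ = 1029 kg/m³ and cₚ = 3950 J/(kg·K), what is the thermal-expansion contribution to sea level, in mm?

Δh = αQ/(ρcₚ) = 2×10⁻⁴ × 3.6×10⁸ / (1029 × 3950) ≈ 0.017714 m

17.7 mm of thermosteric rise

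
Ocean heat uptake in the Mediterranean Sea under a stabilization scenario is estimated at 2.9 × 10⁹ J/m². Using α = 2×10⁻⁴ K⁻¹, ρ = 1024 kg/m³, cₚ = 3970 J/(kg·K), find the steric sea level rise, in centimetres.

Δh = αQ/(ρcₚ) = 2×10⁻⁴ × 2.9×10⁹ / (1024 × 3970) ≈ 0.14267 m

Δh ≈ 14.3 cm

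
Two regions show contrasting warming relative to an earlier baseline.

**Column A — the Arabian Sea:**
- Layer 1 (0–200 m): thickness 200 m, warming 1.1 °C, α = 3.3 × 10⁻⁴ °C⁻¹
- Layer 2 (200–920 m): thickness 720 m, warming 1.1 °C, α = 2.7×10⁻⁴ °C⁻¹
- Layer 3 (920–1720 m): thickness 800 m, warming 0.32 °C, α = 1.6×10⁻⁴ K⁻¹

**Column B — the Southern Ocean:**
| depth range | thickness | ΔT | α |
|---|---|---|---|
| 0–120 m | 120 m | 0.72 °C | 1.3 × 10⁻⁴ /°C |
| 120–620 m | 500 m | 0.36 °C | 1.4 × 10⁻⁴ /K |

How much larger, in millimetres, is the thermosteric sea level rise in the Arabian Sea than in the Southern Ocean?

Δh_A − Δh_B ≈ 291 mm

A Layer 1: 3.3×10⁻⁴ × 1.1 × 200 = 0.07260 m
A 200–920 m: 2.7×10⁻⁴ × 1.1 × 720 = 0.21384 m
A 1.6×10⁻⁴ × 0.32 × 800 = 0.04096 m
A total: 0.32740 m
B Layer 1: 0.72 × 120 × 1.3×10⁻⁴ = 0.011232 m
B Layer 2: 0.36 × 500 × 1.4×10⁻⁴ = 0.02520 m
B total: 0.036432 m
Difference: 0.32740 − 0.036432 = 0.290968 m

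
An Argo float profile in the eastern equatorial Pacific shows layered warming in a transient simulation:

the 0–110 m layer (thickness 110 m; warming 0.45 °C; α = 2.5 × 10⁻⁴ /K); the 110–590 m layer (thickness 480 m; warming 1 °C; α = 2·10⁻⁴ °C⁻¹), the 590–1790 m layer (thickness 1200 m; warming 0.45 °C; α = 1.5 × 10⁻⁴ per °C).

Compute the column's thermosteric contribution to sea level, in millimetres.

Δh ≈ 189 mm

Layer 1: 110 × 2.5×10⁻⁴ × 0.45 = 0.012375 m
Layer 2: 480 × 1 × 2×10⁻⁴ = 0.09600 m
1.5×10⁻⁴ × 1200 × 0.45 = 0.08100 m
Δh = 0.012375 + 0.09600 + 0.08100 = 0.189375 m ≈ 189 mm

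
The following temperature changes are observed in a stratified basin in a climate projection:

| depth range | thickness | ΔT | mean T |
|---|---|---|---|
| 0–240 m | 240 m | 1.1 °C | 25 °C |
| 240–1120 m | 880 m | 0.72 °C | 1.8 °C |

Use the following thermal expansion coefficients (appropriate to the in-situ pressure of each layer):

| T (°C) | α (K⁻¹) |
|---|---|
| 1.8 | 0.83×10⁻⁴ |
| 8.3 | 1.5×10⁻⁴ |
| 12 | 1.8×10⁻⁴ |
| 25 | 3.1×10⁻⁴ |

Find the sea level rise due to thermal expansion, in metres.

Δh = 0.13 m

Layer 1 at 25 °C → α = 3.1×10⁻⁴ K⁻¹
Layer 2 at 1.8 °C → α = 0.83×10⁻⁴ K⁻¹
240 × 1.1 × 3.1×10⁻⁴ = 0.08184 m
880 × 0.72 × 0.83×10⁻⁴ = 0.0525888 m
Δh = 0.08184 + 0.0525888 = 0.1344288 m ≈ 0.13 m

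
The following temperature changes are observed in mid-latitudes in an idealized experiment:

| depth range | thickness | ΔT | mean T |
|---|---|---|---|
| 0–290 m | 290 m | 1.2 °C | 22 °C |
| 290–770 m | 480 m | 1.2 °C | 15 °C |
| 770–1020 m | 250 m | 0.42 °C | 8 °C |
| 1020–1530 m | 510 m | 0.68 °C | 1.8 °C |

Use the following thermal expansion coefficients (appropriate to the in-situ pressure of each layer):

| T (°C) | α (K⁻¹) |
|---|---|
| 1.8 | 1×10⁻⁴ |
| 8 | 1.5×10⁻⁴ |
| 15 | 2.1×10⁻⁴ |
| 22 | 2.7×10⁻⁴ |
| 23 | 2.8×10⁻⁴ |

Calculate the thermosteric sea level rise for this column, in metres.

Layer 1 at 22 °C → α = 2.7×10⁻⁴ K⁻¹
Layer 2 at 15 °C → α = 2.1×10⁻⁴ K⁻¹
Layer 3 at 8 °C → α = 1.5×10⁻⁴ K⁻¹
Layer 4 at 1.8 °C → α = 1×10⁻⁴ K⁻¹
290 × 1.2 × 2.7×10⁻⁴ = 0.09396 m
290–770 m: 2.1×10⁻⁴ × 480 × 1.2 = 0.12096 m
770–1020 m: 0.42 × 1.5×10⁻⁴ × 250 = 0.01575 m
510 × 1×10⁻⁴ × 0.68 = 0.03468 m
Δh = 0.09396 + 0.12096 + 0.01575 + 0.03468 = 0.26535 m

Δh = 0.265 m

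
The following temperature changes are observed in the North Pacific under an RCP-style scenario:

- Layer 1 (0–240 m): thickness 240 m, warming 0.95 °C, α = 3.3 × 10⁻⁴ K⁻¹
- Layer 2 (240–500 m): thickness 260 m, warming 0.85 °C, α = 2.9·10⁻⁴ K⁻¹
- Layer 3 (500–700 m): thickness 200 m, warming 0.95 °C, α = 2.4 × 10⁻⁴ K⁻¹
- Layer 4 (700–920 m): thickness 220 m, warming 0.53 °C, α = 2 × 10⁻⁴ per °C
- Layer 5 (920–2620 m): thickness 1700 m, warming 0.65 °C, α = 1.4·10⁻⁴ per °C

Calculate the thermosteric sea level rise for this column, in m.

0.363 m of thermosteric rise

Layer 1: 240 × 3.3×10⁻⁴ × 0.95 = 0.07524 m
240–500 m: 2.9×10⁻⁴ × 0.85 × 260 = 0.06409 m
200 × 0.95 × 2.4×10⁻⁴ = 0.04560 m
0.53 × 2×10⁻⁴ × 220 = 0.02332 m
920–2620 m: 0.65 × 1.4×10⁻⁴ × 1700 = 0.15470 m
Δh = 0.07524 + 0.06409 + 0.04560 + 0.02332 + 0.15470 = 0.36295 m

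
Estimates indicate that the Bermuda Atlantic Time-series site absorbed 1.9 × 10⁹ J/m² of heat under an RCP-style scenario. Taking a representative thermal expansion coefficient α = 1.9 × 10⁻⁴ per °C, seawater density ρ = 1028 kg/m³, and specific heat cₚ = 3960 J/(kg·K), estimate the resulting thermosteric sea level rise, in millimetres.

Δh = αQ/(ρcₚ) = 1.9×10⁻⁴ × 1.9×10⁹ / (1028 × 3960) ≈ 0.088679 m

Δh = 89 mm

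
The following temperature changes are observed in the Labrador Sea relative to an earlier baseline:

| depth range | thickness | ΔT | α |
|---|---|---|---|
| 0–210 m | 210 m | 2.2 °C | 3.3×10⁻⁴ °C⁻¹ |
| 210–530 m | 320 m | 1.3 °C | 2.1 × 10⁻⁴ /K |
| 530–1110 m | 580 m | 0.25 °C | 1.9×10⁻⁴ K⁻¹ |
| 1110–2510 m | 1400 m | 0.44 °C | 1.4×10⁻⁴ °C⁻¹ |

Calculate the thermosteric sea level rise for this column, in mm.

Layer 1: 3.3×10⁻⁴ × 2.2 × 210 = 0.15246 m
Layer 2: 320 × 2.1×10⁻⁴ × 1.3 = 0.08736 m
530–1110 m: 1.9×10⁻⁴ × 580 × 0.25 = 0.02755 m
1110–2510 m: 1.4×10⁻⁴ × 0.44 × 1400 = 0.08624 m
Δh = 0.15246 + 0.08736 + 0.02755 + 0.08624 = 0.35361 m

Δh ≈ 354 mm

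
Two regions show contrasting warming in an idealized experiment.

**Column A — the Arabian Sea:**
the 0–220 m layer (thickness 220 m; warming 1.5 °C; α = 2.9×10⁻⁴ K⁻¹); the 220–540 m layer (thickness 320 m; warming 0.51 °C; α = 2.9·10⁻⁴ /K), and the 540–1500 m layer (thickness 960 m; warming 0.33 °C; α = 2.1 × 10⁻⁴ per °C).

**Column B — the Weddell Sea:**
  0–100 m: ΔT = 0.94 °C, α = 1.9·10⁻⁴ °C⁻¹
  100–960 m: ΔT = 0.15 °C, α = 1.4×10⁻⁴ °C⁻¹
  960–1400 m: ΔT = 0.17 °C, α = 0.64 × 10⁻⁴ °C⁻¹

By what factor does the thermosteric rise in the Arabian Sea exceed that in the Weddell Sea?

a factor of 5.15

A 0–220 m: 220 × 1.5 × 2.9×10⁻⁴ = 0.09570 m
A 2.9×10⁻⁴ × 0.51 × 320 = 0.047328 m
A 2.1×10⁻⁴ × 960 × 0.33 = 0.066528 m
A total: 0.209556 m
B 1.9×10⁻⁴ × 0.94 × 100 = 0.01786 m
B 100–960 m: 1.4×10⁻⁴ × 860 × 0.15 = 0.01806 m
B 960–1400 m: 0.17 × 0.64×10⁻⁴ × 440 = 0.0047872 m
B total: 0.0407072 m
Ratio: 0.209556 / 0.0407072 ≈ 5.148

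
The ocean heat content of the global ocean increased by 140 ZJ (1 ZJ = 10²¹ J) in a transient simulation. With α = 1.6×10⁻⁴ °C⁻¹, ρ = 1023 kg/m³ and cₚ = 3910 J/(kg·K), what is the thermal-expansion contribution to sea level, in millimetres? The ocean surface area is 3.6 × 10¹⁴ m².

Per unit area: Q = 140×10²¹ / (3.6×10¹⁴) ≈ 3.889×10⁸ J/m²
Δh = αQ/(ρcₚ) = 1.6×10⁻⁴ × 3.889×10⁸ / (1023 × 3910) ≈ 0.015556 m

Δh = 15.6 mm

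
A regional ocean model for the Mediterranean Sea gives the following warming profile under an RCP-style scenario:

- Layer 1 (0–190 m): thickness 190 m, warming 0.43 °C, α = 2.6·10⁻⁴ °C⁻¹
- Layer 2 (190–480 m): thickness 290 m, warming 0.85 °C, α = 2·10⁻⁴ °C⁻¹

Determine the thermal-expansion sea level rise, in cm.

Δh = 7.1 cm

0–190 m: 0.43 × 190 × 2.6×10⁻⁴ = 0.021242 m
190–480 m: 2×10⁻⁴ × 0.85 × 290 = 0.04930 m
Δh = 0.021242 + 0.04930 = 0.070542 m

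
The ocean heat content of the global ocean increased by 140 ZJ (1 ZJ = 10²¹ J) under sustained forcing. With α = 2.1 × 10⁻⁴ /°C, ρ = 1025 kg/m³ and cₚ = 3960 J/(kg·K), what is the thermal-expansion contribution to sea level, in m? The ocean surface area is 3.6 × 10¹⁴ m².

about 0.0201 m

Per unit area: Q = 140×10²¹ / (3.6×10¹⁴) ≈ 3.889×10⁸ J/m²
Δh = αQ/(ρcₚ) = 2.1×10⁻⁴ × 3.889×10⁸ / (1025 × 3960) ≈ 0.02012 m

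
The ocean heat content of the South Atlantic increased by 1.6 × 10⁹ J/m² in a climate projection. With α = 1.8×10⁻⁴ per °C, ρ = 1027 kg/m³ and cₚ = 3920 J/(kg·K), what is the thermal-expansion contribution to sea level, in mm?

Δh = 71.5 mm

Δh = αQ/(ρcₚ) = 1.8×10⁻⁴ × 1.6×10⁹ / (1027 × 3920) ≈ 0.071538 m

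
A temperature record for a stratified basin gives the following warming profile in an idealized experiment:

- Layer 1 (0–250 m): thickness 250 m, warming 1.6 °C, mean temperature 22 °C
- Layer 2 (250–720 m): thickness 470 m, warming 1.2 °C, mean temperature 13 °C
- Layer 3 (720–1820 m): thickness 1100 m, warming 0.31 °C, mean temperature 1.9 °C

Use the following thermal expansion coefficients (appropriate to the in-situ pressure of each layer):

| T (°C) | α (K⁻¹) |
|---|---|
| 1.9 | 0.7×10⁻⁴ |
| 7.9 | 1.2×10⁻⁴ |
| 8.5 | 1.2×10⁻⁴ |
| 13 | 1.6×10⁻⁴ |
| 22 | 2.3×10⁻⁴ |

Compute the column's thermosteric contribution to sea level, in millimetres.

206 mm of thermosteric rise

Layer 1 at 22 °C → α = 2.3×10⁻⁴ K⁻¹
Layer 2 at 13 °C → α = 1.6×10⁻⁴ K⁻¹
Layer 3 at 1.9 °C → α = 0.7×10⁻⁴ K⁻¹
1.6 × 250 × 2.3×10⁻⁴ = 0.09200 m
1.2 × 470 × 1.6×10⁻⁴ = 0.09024 m
720–1820 m: 1100 × 0.31 × 0.7×10⁻⁴ = 0.02387 m
Δh = 0.09200 + 0.09024 + 0.02387 = 0.20611 m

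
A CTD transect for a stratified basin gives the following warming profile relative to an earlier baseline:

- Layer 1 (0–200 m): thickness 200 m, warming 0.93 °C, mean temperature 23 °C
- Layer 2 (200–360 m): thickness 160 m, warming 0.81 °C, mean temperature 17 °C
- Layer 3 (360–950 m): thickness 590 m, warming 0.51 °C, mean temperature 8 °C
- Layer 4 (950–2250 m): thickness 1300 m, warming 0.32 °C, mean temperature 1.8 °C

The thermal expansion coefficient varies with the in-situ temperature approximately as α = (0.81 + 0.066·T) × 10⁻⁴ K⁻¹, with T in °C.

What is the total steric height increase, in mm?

150 mm

Layer 1: α = (0.81 + 0.066×23)×10⁻⁴ = 2.328×10⁻⁴ K⁻¹
Layer 2: α = (0.81 + 0.066×17)×10⁻⁴ = 1.932×10⁻⁴ K⁻¹
Layer 3: α = (0.81 + 0.066×8)×10⁻⁴ = 1.338×10⁻⁴ K⁻¹
Layer 4: α = (0.81 + 0.066×1.8)×10⁻⁴ = 0.9288×10⁻⁴ K⁻¹
0–200 m: 200 × 0.93 × 2.328×10⁻⁴ = 0.0433008 m
Layer 2: 1.932×10⁻⁴ × 0.81 × 160 = 0.02503872 m
Layer 3: 1.338×10⁻⁴ × 590 × 0.51 = 0.04026042 m
Layer 4: 1300 × 0.32 × 0.9288×10⁻⁴ = 0.03863808 m
Δh = 0.0433008 + 0.02503872 + 0.04026042 + 0.03863808 = 0.14723802 m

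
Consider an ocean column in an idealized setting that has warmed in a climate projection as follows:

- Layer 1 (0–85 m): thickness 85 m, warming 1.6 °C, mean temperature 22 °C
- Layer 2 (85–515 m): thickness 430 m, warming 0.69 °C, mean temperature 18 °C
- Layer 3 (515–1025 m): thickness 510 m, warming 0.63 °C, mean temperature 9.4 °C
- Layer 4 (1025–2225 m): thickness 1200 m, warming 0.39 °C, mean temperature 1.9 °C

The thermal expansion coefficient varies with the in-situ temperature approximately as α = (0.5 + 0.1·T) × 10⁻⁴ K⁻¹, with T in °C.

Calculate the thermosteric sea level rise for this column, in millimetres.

Layer 1: α = (0.5 + 0.1×22)×10⁻⁴ = 2.7×10⁻⁴ K⁻¹
Layer 2: α = (0.5 + 0.1×18)×10⁻⁴ = 2.3×10⁻⁴ K⁻¹
Layer 3: α = (0.5 + 0.1×9.4)×10⁻⁴ = 1.44×10⁻⁴ K⁻¹
Layer 4: α = (0.5 + 0.1×1.9)×10⁻⁴ = 0.69×10⁻⁴ K⁻¹
Layer 1: 85 × 2.7×10⁻⁴ × 1.6 = 0.03672 m
2.3×10⁻⁴ × 0.69 × 430 = 0.068241 m
Layer 3: 1.44×10⁻⁴ × 510 × 0.63 = 0.0462672 m
1200 × 0.69×10⁻⁴ × 0.39 = 0.032292 m
Δh = 0.03672 + 0.068241 + 0.0462672 + 0.032292 = 0.1835202 m

184 mm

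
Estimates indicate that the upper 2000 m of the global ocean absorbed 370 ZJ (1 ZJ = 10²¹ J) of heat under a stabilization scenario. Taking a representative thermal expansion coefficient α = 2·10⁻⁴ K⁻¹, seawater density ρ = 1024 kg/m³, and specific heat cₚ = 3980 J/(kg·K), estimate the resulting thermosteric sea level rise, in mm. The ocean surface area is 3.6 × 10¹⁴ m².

Per unit area: Q = 370×10²¹ / (3.6×10¹⁴) ≈ 1.028×10⁹ J/m²
Δh = αQ/(ρcₚ) = 2×10⁻⁴ × 1.028×10⁹ / (1024 × 3980) ≈ 0.050448 m

50 mm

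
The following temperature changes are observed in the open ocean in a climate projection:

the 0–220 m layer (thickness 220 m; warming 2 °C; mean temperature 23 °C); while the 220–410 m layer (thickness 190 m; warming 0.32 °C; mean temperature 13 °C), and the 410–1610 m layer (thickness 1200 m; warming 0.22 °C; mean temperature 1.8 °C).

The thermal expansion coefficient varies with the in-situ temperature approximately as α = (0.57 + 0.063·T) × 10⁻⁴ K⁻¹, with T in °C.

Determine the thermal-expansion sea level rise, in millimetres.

Layer 1: α = (0.57 + 0.063×23)×10⁻⁴ = 2.019×10⁻⁴ K⁻¹
Layer 2: α = (0.57 + 0.063×13)×10⁻⁴ = 1.389×10⁻⁴ K⁻¹
Layer 3: α = (0.57 + 0.063×1.8)×10⁻⁴ = 0.6834×10⁻⁴ K⁻¹
0–220 m: 2.019×10⁻⁴ × 220 × 2 = 0.088836 m
220–410 m: 0.32 × 190 × 1.389×10⁻⁴ = 0.00844512 m
1200 × 0.6834×10⁻⁴ × 0.22 = 0.01804176 m
Δh = 0.088836 + 0.00844512 + 0.01804176 = 0.11532288 m ≈ 120 mm

120 mm of thermosteric rise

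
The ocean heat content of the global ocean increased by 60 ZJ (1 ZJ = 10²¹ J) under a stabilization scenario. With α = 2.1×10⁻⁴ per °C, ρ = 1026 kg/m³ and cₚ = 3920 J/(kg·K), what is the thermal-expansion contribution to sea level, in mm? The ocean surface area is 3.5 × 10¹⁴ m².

Per unit area: Q = 60×10²¹ / (3.5×10¹⁴) ≈ 1.714×10⁸ J/m²
Δh = αQ/(ρcₚ) = 2.1×10⁻⁴ × 1.714×10⁸ / (1026 × 3920) ≈ 0.0089495 m

about 8.95 mm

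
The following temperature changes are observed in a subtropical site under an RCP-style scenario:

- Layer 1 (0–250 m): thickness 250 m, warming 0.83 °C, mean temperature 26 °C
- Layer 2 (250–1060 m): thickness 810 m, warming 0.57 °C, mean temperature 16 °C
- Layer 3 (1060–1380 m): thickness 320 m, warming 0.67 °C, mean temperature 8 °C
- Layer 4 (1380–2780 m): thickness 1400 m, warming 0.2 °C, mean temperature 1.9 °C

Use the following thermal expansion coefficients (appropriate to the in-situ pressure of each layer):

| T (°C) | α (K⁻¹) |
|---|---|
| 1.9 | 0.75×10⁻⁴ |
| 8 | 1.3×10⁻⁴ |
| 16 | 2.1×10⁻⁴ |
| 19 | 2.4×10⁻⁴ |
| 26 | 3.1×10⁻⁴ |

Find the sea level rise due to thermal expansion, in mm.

Layer 1 at 26 °C → α = 3.1×10⁻⁴ K⁻¹
Layer 2 at 16 °C → α = 2.1×10⁻⁴ K⁻¹
Layer 3 at 8 °C → α = 1.3×10⁻⁴ K⁻¹
Layer 4 at 1.9 °C → α = 0.75×10⁻⁴ K⁻¹
250 × 3.1×10⁻⁴ × 0.83 = 0.064325 m
810 × 2.1×10⁻⁴ × 0.57 = 0.096957 m
Layer 3: 320 × 1.3×10⁻⁴ × 0.67 = 0.027872 m
0.2 × 1400 × 0.75×10⁻⁴ = 0.02100 m
Δh = 0.064325 + 0.096957 + 0.027872 + 0.02100 = 0.210154 m

210 mm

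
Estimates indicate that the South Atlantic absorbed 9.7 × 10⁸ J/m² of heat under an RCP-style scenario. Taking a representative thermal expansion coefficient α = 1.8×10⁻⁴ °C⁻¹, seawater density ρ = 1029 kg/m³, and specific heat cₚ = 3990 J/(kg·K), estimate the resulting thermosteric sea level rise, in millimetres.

Δh = αQ/(ρcₚ) = 1.8×10⁻⁴ × 9.7×10⁸ / (1029 × 3990) ≈ 0.042526 m

Δh = 43 mm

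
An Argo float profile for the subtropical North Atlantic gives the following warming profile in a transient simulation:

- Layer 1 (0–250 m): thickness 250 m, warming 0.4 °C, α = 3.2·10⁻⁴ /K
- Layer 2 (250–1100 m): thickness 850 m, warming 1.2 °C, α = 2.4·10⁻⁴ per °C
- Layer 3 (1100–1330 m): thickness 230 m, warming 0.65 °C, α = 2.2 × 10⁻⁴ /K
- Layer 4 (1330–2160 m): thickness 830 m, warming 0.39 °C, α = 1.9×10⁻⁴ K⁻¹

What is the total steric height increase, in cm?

3.2×10⁻⁴ × 0.4 × 250 = 0.03200 m
2.4×10⁻⁴ × 1.2 × 850 = 0.24480 m
0.65 × 2.2×10⁻⁴ × 230 = 0.03289 m
1330–2160 m: 1.9×10⁻⁴ × 0.39 × 830 = 0.061503 m
Δh = 0.03200 + 0.24480 + 0.03289 + 0.061503 = 0.371193 m ≈ 37 cm

Δh = 37 cm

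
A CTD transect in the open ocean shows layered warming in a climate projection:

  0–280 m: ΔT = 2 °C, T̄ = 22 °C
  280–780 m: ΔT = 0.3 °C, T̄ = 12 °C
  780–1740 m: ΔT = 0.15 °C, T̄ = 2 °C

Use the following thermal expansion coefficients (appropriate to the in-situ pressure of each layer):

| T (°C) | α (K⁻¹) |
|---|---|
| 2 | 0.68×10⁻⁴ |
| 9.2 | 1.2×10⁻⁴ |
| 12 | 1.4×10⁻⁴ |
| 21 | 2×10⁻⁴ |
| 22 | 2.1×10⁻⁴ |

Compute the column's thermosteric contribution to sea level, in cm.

Layer 1 at 22 °C → α = 2.1×10⁻⁴ K⁻¹
Layer 2 at 12 °C → α = 1.4×10⁻⁴ K⁻¹
Layer 3 at 2 °C → α = 0.68×10⁻⁴ K⁻¹
0–280 m: 2.1×10⁻⁴ × 2 × 280 = 0.11760 m
0.3 × 500 × 1.4×10⁻⁴ = 0.02100 m
960 × 0.15 × 0.68×10⁻⁴ = 0.009792 m
Δh = 0.11760 + 0.02100 + 0.009792 = 0.148392 m

15 cm of thermosteric rise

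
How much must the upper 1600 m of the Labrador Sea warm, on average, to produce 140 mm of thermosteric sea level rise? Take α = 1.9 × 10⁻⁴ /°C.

ΔT ≈ 0.46 K

ΔT = Δh/(αH) = 0.14 / (1.9×10⁻⁴ × 1600) ≈ 0.4605 K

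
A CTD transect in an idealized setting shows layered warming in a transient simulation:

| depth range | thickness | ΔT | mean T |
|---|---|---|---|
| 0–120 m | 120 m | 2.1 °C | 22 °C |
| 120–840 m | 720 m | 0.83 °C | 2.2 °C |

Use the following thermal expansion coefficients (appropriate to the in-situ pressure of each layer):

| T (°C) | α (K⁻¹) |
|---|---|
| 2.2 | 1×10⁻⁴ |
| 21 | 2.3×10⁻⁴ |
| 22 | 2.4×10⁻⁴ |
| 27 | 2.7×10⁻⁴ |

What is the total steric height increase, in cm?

about 12 cm

Layer 1 at 22 °C → α = 2.4×10⁻⁴ K⁻¹
Layer 2 at 2.2 °C → α = 1×10⁻⁴ K⁻¹
2.1 × 120 × 2.4×10⁻⁴ = 0.06048 m
Layer 2: 0.83 × 720 × 1×10⁻⁴ = 0.05976 m
Δh = 0.06048 + 0.05976 = 0.12024 m ≈ 12 cm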